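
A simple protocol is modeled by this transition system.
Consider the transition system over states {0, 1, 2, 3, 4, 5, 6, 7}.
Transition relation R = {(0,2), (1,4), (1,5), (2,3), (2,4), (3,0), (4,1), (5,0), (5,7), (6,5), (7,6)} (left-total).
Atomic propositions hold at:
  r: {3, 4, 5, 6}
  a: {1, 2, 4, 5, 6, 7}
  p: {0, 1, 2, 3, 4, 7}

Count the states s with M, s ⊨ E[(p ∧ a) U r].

7

Sat(p ∧ a) = {1, 2, 4, 7}
E[(p ∧ a) U r]: least fixpoint, start Z0 = Sat(r) = {3, 4, 5, 6}, add states in Sat(p ∧ a) with some successor in Z. Z1 = {1, 2, 3, 4, 5, 6, 7}; fixed.
Sat(E[(p ∧ a) U r]) = {1, 2, 3, 4, 5, 6, 7}
|Sat(E[(p ∧ a) U r])| = |{1, 2, 3, 4, 5, 6, 7}| = 7.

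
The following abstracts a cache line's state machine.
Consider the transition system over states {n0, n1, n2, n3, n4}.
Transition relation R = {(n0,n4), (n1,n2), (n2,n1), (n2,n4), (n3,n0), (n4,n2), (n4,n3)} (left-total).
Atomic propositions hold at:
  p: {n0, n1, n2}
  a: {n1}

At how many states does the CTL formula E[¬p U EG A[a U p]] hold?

3

Sat(¬p) = {n3, n4}
A[a U p]: least fixpoint, start Z0 = Sat(p) = {n0, n1, n2}, add states in Sat(a) with every successor in Z. Already a fixed point.
Sat(A[a U p]) = {n0, n1, n2}
EG A[a U p]: greatest fixpoint, start Z0 = {n0, n1, n2}, keep only states in Sat with some successor in Z. Z1 = {n1, n2}; fixed.
Sat(EG A[a U p]) = {n1, n2}
E[¬p U EG A[a U p]]: least fixpoint, start Z0 = Sat(EG A[a U p]) = {n1, n2}, add states in Sat(¬p) with some successor in Z. Z1 = {n1, n2, n4}; fixed.
Sat(E[¬p U EG A[a U p]]) = {n1, n2, n4}
|Sat(E[¬p U EG A[a U p]])| = |{n1, n2, n4}| = 3.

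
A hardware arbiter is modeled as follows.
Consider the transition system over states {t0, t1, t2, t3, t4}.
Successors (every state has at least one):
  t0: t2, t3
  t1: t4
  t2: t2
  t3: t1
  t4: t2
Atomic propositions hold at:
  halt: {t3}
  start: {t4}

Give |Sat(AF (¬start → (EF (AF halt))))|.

4

Sat(¬start) = {t0, t1, t2, t3}
AF halt: least fixpoint, start Z0 = {t3}, add states with every successor in Z. Already a fixed point.
Sat(AF halt) = {t3}
EF (AF halt): least fixpoint, start Z0 = {t3}, add states with some successor in Z. Z1 = {t0, t3}; fixed.
Sat(EF (AF halt)) = {t0, t3}
Sat(¬start → (EF (AF halt))) = {t0, t3, t4}
AF (¬start → (EF (AF halt))): least fixpoint, start Z0 = {t0, t3, t4}, add states with every successor in Z. Z1 = {t0, t1, t3, t4}; fixed.
Sat(AF (¬start → (EF (AF halt)))) = {t0, t1, t3, t4}
|Sat(AF (¬start → (EF (AF halt))))| = |{t0, t1, t3, t4}| = 4.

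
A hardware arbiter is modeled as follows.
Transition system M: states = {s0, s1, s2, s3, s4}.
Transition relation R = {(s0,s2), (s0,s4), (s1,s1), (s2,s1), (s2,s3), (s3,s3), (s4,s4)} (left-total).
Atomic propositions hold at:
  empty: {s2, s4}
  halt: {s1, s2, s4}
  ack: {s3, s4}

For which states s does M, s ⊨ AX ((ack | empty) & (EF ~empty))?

Sat(ack | empty) = {s2, s3, s4}
Sat(~empty) = {s0, s1, s3}
EF ~empty: least fixpoint, start Z0 = {s0, s1, s3}, add states with some successor in Z. Z1 = {s0, s1, s2, s3}; fixed.
Sat(EF ~empty) = {s0, s1, s2, s3}
Sat((ack | empty) & (EF ~empty)) = {s2, s3}
Sat(AX ((ack | empty) & (EF ~empty))) = {s : every successor in {s2, s3}} = {s3}

{s3}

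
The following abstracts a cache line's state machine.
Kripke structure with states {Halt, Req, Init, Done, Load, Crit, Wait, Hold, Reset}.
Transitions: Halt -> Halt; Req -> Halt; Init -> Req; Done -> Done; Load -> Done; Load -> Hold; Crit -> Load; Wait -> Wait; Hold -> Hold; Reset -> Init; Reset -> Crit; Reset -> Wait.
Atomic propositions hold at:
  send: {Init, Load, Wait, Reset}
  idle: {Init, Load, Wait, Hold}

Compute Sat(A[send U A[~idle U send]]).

Sat(~idle) = {Halt, Req, Done, Crit, Reset}
A[~idle U send]: least fixpoint, start Z0 = Sat(send) = {Init, Load, Wait, Reset}, add states in Sat(~idle) with every successor in Z. Z1 = {Init, Load, Crit, Wait, Reset}; fixed.
Sat(A[~idle U send]) = {Init, Load, Crit, Wait, Reset}
A[send U A[~idle U send]]: least fixpoint, start Z0 = Sat(A[~idle U send]) = {Init, Load, Crit, Wait, Reset}, add states in Sat(send) with every successor in Z. Already a fixed point.
Sat(A[send U A[~idle U send]]) = {Init, Load, Crit, Wait, Reset}

{Init, Load, Crit, Wait, Reset}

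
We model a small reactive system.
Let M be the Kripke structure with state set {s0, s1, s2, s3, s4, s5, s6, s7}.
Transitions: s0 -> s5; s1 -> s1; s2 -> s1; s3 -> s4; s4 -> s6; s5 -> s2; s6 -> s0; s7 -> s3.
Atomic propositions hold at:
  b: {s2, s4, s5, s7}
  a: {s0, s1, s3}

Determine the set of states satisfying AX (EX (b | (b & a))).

{s0, s6, s7}

Sat(b & a) = ∅
Sat(b | (b & a)) = {s2, s4, s5, s7}
Sat(EX (b | (b & a))) = {s : some successor in {s2, s4, s5, s7}} = {s0, s3, s5}
Sat(AX (EX (b | (b & a)))) = {s : every successor in {s0, s3, s5}} = {s0, s6, s7}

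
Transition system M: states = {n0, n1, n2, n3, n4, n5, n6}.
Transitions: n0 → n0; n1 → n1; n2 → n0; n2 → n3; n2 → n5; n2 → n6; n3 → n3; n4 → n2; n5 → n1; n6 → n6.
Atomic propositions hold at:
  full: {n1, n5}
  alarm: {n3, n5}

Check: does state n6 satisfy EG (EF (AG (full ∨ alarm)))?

Sat(full ∨ alarm) = {n1, n3, n5}
AG (full ∨ alarm): greatest fixpoint, start Z0 = {n1, n3, n5}, keep only states in Sat with every successor in Z. Already a fixed point.
Sat(AG (full ∨ alarm)) = {n1, n3, n5}
EF (AG (full ∨ alarm)): least fixpoint, start Z0 = {n1, n3, n5}, add states with some successor in Z. Z1 = {n1, n2, n3, n5}; Z2 = {n1, n2, n3, n4, n5}; fixed.
Sat(EF (AG (full ∨ alarm))) = {n1, n2, n3, n4, n5}
EG (EF (AG (full ∨ alarm))): greatest fixpoint, start Z0 = {n1, n2, n3, n4, n5}, keep only states in Sat with some successor in Z. Already a fixed point.
Sat(EG (EF (AG (full ∨ alarm)))) = {n1, n2, n3, n4, n5}
n6 ∉ Sat(EG (EF (AG (full ∨ alarm)))) = {n1, n2, n3, n4, n5}, so the formula does not hold at n6.

No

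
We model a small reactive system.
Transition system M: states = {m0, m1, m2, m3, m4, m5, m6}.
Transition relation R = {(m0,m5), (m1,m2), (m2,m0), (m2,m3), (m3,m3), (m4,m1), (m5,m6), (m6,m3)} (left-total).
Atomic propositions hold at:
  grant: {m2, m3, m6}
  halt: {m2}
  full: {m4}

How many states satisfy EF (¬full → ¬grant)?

Sat(¬full) = {m0, m1, m2, m3, m5, m6}
Sat(¬grant) = {m0, m1, m4, m5}
Sat(¬full → ¬grant) = {m0, m1, m4, m5}
EF (¬full → ¬grant): least fixpoint, start Z0 = {m0, m1, m4, m5}, add states with some successor in Z. Z1 = {m0, m1, m2, m4, m5}; fixed.
Sat(EF (¬full → ¬grant)) = {m0, m1, m2, m4, m5}
|Sat(EF (¬full → ¬grant))| = |{m0, m1, m2, m4, m5}| = 5.

5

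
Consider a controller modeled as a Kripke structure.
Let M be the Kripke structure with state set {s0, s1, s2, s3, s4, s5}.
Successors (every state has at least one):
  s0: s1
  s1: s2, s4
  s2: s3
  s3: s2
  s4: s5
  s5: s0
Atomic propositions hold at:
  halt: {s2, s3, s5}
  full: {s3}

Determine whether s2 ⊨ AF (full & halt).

Sat(full & halt) = {s3}
AF (full & halt): least fixpoint, start Z0 = {s3}, add states with every successor in Z. Z1 = {s2, s3}; fixed.
Sat(AF (full & halt)) = {s2, s3}
s2 ∈ Sat(AF (full & halt)) = {s2, s3}, so the formula holds at s2.

Yes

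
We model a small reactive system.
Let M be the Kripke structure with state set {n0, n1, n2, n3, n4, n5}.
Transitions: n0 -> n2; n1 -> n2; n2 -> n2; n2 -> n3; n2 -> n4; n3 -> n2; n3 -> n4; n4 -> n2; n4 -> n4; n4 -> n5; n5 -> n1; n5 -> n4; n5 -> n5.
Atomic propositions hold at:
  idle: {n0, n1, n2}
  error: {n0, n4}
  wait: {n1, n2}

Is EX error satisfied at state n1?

No

Sat(EX error) = {s : some successor in {n0, n4}} = {n2, n3, n4, n5}
n1 ∉ Sat(EX error) = {n2, n3, n4, n5}, so the formula does not hold at n1.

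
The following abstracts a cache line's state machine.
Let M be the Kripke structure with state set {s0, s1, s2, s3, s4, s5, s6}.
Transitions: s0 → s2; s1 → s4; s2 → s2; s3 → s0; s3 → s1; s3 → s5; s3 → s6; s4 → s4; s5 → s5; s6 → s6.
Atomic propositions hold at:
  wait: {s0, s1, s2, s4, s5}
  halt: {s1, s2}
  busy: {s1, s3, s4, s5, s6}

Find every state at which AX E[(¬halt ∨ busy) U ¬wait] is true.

Sat(¬halt) = {s0, s3, s4, s5, s6}
Sat(¬halt ∨ busy) = {s0, s1, s3, s4, s5, s6}
Sat(¬wait) = {s3, s6}
E[(¬halt ∨ busy) U ¬wait]: least fixpoint, start Z0 = Sat(¬wait) = {s3, s6}, add states in Sat(¬halt ∨ busy) with some successor in Z. Already a fixed point.
Sat(E[(¬halt ∨ busy) U ¬wait]) = {s3, s6}
Sat(AX E[(¬halt ∨ busy) U ¬wait]) = {s : every successor in {s3, s6}} = {s6}

{s6}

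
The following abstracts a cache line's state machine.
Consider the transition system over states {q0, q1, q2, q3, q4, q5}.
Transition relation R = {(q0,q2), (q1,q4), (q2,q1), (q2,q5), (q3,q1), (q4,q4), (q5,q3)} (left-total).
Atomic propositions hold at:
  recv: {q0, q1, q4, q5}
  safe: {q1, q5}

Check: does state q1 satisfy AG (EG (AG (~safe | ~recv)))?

No

Sat(~safe) = {q0, q2, q3, q4}
Sat(~recv) = {q2, q3}
Sat(~safe | ~recv) = {q0, q2, q3, q4}
AG (~safe | ~recv): greatest fixpoint, start Z0 = {q0, q2, q3, q4}, keep only states in Sat with every successor in Z. Z1 = {q0, q4}; Z2 = {q4}; fixed.
Sat(AG (~safe | ~recv)) = {q4}
EG (AG (~safe | ~recv)): greatest fixpoint, start Z0 = {q4}, keep only states in Sat with some successor in Z. Already a fixed point.
Sat(EG (AG (~safe | ~recv))) = {q4}
AG (EG (AG (~safe | ~recv))): greatest fixpoint, start Z0 = {q4}, keep only states in Sat with every successor in Z. Already a fixed point.
Sat(AG (EG (AG (~safe | ~recv)))) = {q4}
q1 ∉ Sat(AG (EG (AG (~safe | ~recv)))) = {q4}, so the formula does not hold at q1.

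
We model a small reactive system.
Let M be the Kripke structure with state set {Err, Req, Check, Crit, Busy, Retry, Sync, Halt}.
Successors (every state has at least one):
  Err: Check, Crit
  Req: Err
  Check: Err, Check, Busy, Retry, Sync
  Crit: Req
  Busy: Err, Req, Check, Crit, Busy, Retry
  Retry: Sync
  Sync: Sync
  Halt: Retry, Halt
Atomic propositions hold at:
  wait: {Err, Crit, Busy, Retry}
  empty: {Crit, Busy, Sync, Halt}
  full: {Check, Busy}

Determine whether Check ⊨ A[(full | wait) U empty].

No

Sat(full | wait) = {Err, Check, Crit, Busy, Retry}
A[(full | wait) U empty]: least fixpoint, start Z0 = Sat(empty) = {Crit, Busy, Sync, Halt}, add states in Sat(full | wait) with every successor in Z. Z1 = {Crit, Busy, Retry, Sync, Halt}; fixed.
Sat(A[(full | wait) U empty]) = {Crit, Busy, Retry, Sync, Halt}
Check ∉ Sat(A[(full | wait) U empty]) = {Crit, Busy, Retry, Sync, Halt}, so the formula does not hold at Check.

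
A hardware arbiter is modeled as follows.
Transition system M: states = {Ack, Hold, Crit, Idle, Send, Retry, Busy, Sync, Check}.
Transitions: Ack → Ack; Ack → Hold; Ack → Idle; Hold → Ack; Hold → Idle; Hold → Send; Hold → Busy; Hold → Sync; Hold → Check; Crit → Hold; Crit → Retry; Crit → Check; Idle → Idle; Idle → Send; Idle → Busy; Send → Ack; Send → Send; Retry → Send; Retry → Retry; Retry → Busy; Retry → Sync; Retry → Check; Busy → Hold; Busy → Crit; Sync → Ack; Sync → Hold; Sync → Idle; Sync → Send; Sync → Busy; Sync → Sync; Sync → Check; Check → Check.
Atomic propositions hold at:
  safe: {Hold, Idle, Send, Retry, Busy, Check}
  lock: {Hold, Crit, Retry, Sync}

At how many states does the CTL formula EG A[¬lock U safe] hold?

Sat(¬lock) = {Ack, Idle, Send, Busy, Check}
A[¬lock U safe]: least fixpoint, start Z0 = Sat(safe) = {Hold, Idle, Send, Retry, Busy, Check}, add states in Sat(¬lock) with every successor in Z. Already a fixed point.
Sat(A[¬lock U safe]) = {Hold, Idle, Send, Retry, Busy, Check}
EG A[¬lock U safe]: greatest fixpoint, start Z0 = {Hold, Idle, Send, Retry, Busy, Check}, keep only states in Sat with some successor in Z. Already a fixed point.
Sat(EG A[¬lock U safe]) = {Hold, Idle, Send, Retry, Busy, Check}
|Sat(EG A[¬lock U safe])| = |{Hold, Idle, Send, Retry, Busy, Check}| = 6.

6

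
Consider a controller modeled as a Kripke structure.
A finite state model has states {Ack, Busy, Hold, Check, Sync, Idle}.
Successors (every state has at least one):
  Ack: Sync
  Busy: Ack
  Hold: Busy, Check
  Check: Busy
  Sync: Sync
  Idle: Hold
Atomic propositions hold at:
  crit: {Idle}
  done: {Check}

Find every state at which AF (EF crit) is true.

EF crit: least fixpoint, start Z0 = {Idle}, add states with some successor in Z. Already a fixed point.
Sat(EF crit) = {Idle}
AF (EF crit): least fixpoint, start Z0 = {Idle}, add states with every successor in Z. Already a fixed point.
Sat(AF (EF crit)) = {Idle}

{Idle}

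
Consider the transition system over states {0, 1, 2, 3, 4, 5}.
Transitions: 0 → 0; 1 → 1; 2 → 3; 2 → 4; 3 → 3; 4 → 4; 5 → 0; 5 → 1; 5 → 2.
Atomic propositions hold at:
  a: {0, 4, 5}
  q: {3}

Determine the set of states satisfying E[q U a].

{0, 4, 5}

E[q U a]: least fixpoint, start Z0 = Sat(a) = {0, 4, 5}, add states in Sat(q) with some successor in Z. Already a fixed point.
Sat(E[q U a]) = {0, 4, 5}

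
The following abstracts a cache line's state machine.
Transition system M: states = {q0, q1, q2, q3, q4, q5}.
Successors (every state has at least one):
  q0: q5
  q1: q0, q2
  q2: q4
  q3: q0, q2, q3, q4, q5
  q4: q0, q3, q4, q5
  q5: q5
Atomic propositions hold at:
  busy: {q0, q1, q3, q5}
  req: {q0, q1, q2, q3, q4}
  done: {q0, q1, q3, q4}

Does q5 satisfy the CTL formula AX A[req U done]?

No

A[req U done]: least fixpoint, start Z0 = Sat(done) = {q0, q1, q3, q4}, add states in Sat(req) with every successor in Z. Z1 = {q0, q1, q2, q3, q4}; fixed.
Sat(A[req U done]) = {q0, q1, q2, q3, q4}
Sat(AX A[req U done]) = {s : every successor in {q0, q1, q2, q3, q4}} = {q1, q2}
q5 ∉ Sat(AX A[req U done]) = {q1, q2}, so the formula does not hold at q5.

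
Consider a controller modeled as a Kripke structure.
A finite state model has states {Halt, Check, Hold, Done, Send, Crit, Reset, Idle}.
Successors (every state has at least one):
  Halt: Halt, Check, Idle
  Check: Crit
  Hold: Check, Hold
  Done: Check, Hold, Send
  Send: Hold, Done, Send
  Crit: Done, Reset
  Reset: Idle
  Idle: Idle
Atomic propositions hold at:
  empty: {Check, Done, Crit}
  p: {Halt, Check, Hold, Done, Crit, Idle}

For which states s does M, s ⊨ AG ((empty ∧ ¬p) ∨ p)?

{Idle}

Sat(¬p) = {Send, Reset}
Sat(empty ∧ ¬p) = ∅
Sat((empty ∧ ¬p) ∨ p) = {Halt, Check, Hold, Done, Crit, Idle}
AG ((empty ∧ ¬p) ∨ p): greatest fixpoint, start Z0 = {Halt, Check, Hold, Done, Crit, Idle}, keep only states in Sat with every successor in Z. Z1 = {Halt, Check, Hold, Idle}; Z2 = {Halt, Hold, Idle}; Z3 = {Idle}; fixed.
Sat(AG ((empty ∧ ¬p) ∨ p)) = {Idle}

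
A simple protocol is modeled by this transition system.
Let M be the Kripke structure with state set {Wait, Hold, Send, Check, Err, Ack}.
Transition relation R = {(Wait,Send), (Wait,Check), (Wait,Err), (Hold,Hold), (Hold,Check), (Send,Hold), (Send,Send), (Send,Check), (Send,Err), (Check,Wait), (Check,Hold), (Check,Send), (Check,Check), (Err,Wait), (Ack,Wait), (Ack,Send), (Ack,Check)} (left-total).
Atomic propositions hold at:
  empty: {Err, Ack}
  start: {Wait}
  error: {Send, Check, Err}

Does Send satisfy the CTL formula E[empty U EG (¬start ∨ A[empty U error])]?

Sat(¬start) = {Hold, Send, Check, Err, Ack}
A[empty U error]: least fixpoint, start Z0 = Sat(error) = {Send, Check, Err}, add states in Sat(empty) with every successor in Z. Already a fixed point.
Sat(A[empty U error]) = {Send, Check, Err}
Sat(¬start ∨ A[empty U error]) = {Hold, Send, Check, Err, Ack}
EG (¬start ∨ A[empty U error]): greatest fixpoint, start Z0 = {Hold, Send, Check, Err, Ack}, keep only states in Sat with some successor in Z. Z1 = {Hold, Send, Check, Ack}; fixed.
Sat(EG (¬start ∨ A[empty U error])) = {Hold, Send, Check, Ack}
E[empty U EG (¬start ∨ A[empty U error])]: least fixpoint, start Z0 = Sat(EG (¬start ∨ A[empty U error])) = {Hold, Send, Check, Ack}, add states in Sat(empty) with some successor in Z. Already a fixed point.
Sat(E[empty U EG (¬start ∨ A[empty U error])]) = {Hold, Send, Check, Ack}
Send ∈ Sat(E[empty U EG (¬start ∨ A[empty U error])]) = {Hold, Send, Check, Ack}, so the formula holds at Send.

Yes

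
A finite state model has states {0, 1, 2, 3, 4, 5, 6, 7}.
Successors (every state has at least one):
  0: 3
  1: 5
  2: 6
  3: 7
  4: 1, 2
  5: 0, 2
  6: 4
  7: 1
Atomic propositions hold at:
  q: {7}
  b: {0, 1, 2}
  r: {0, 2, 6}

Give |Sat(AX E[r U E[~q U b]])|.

6

Sat(~q) = {0, 1, 2, 3, 4, 5, 6}
E[~q U b]: least fixpoint, start Z0 = Sat(b) = {0, 1, 2}, add states in Sat(~q) with some successor in Z. Z1 = {0, 1, 2, 4, 5}; Z2 = {0, 1, 2, 4, 5, 6}; fixed.
Sat(E[~q U b]) = {0, 1, 2, 4, 5, 6}
E[r U E[~q U b]]: least fixpoint, start Z0 = Sat(E[~q U b]) = {0, 1, 2, 4, 5, 6}, add states in Sat(r) with some successor in Z. Already a fixed point.
Sat(E[r U E[~q U b]]) = {0, 1, 2, 4, 5, 6}
Sat(AX E[r U E[~q U b]]) = {s : every successor in {0, 1, 2, 4, 5, 6}} = {1, 2, 4, 5, 6, 7}
|Sat(AX E[r U E[~q U b]])| = |{1, 2, 4, 5, 6, 7}| = 6.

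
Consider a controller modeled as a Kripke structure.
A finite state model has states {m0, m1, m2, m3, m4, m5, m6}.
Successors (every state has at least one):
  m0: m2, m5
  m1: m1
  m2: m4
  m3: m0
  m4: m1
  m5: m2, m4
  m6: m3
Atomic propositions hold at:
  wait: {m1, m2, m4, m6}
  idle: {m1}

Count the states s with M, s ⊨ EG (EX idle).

2

Sat(EX idle) = {s : some successor in {m1}} = {m1, m4}
EG (EX idle): greatest fixpoint, start Z0 = {m1, m4}, keep only states in Sat with some successor in Z. Already a fixed point.
Sat(EG (EX idle)) = {m1, m4}
|Sat(EG (EX idle))| = |{m1, m4}| = 2.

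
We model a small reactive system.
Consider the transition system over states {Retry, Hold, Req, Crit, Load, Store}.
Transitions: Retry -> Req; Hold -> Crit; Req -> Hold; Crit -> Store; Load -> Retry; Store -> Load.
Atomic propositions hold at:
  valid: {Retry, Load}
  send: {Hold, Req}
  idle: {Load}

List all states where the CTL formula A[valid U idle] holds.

{Load}

A[valid U idle]: least fixpoint, start Z0 = Sat(idle) = {Load}, add states in Sat(valid) with every successor in Z. Already a fixed point.
Sat(A[valid U idle]) = {Load}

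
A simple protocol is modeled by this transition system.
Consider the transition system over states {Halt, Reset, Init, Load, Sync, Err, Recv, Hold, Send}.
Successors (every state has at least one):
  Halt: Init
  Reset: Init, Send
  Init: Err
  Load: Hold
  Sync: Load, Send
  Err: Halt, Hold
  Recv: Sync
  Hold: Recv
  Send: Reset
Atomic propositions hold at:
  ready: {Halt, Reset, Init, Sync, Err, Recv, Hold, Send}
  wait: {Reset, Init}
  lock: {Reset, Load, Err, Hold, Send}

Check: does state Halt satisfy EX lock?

Sat(EX lock) = {s : some successor in {Reset, Load, Err, Hold, Send}} = {Reset, Init, Load, Sync, Err, Send}
Halt ∉ Sat(EX lock) = {Reset, Init, Load, Sync, Err, Send}, so the formula does not hold at Halt.

No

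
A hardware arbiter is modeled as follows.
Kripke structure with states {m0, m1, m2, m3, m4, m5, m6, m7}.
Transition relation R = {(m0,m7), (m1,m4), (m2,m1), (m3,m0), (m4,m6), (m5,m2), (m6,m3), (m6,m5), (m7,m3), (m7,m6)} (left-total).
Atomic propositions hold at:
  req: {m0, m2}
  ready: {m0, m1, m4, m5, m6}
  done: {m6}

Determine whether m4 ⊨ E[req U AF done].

AF done: least fixpoint, start Z0 = {m6}, add states with every successor in Z. Z1 = {m4, m6}; Z2 = {m1, m4, m6}; Z3 = {m1, m2, m4, m6}; Z4 = {m1, m2, m4, m5, m6}; fixed.
Sat(AF done) = {m1, m2, m4, m5, m6}
E[req U AF done]: least fixpoint, start Z0 = Sat(AF done) = {m1, m2, m4, m5, m6}, add states in Sat(req) with some successor in Z. Already a fixed point.
Sat(E[req U AF done]) = {m1, m2, m4, m5, m6}
m4 ∈ Sat(E[req U AF done]) = {m1, m2, m4, m5, m6}, so the formula holds at m4.

Yes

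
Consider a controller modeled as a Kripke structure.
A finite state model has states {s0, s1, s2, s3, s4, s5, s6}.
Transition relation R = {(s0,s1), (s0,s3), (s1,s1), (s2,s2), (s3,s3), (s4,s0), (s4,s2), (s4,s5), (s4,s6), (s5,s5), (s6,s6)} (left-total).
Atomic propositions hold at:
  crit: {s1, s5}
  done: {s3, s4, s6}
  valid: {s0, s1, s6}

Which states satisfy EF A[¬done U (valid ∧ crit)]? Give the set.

{s0, s1, s4}

Sat(¬done) = {s0, s1, s2, s5}
Sat(valid ∧ crit) = {s1}
A[¬done U (valid ∧ crit)]: least fixpoint, start Z0 = Sat((valid ∧ crit)) = {s1}, add states in Sat(¬done) with every successor in Z. Already a fixed point.
Sat(A[¬done U (valid ∧ crit)]) = {s1}
EF A[¬done U (valid ∧ crit)]: least fixpoint, start Z0 = {s1}, add states with some successor in Z. Z1 = {s0, s1}; Z2 = {s0, s1, s4}; fixed.
Sat(EF A[¬done U (valid ∧ crit)]) = {s0, s1, s4}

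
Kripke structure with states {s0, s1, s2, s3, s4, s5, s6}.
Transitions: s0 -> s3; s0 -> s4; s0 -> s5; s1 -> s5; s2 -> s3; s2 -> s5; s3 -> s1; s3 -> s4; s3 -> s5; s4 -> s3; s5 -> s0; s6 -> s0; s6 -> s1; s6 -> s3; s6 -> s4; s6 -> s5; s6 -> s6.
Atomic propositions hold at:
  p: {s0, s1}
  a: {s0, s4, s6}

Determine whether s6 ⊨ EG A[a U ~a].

Sat(~a) = {s1, s2, s3, s5}
A[a U ~a]: least fixpoint, start Z0 = Sat(~a) = {s1, s2, s3, s5}, add states in Sat(a) with every successor in Z. Z1 = {s1, s2, s3, s4, s5}; Z2 = {s0, s1, s2, s3, s4, s5}; fixed.
Sat(A[a U ~a]) = {s0, s1, s2, s3, s4, s5}
EG A[a U ~a]: greatest fixpoint, start Z0 = {s0, s1, s2, s3, s4, s5}, keep only states in Sat with some successor in Z. Already a fixed point.
Sat(EG A[a U ~a]) = {s0, s1, s2, s3, s4, s5}
s6 ∉ Sat(EG A[a U ~a]) = {s0, s1, s2, s3, s4, s5}, so the formula does not hold at s6.

No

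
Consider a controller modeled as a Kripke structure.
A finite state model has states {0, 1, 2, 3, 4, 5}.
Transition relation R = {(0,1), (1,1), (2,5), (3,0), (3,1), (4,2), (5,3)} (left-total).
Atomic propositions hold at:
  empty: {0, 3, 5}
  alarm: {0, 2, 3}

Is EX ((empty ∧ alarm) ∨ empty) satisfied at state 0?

No

Sat(empty ∧ alarm) = {0, 3}
Sat((empty ∧ alarm) ∨ empty) = {0, 3, 5}
Sat(EX ((empty ∧ alarm) ∨ empty)) = {s : some successor in {0, 3, 5}} = {2, 3, 5}
0 ∉ Sat(EX ((empty ∧ alarm) ∨ empty)) = {2, 3, 5}, so the formula does not hold at 0.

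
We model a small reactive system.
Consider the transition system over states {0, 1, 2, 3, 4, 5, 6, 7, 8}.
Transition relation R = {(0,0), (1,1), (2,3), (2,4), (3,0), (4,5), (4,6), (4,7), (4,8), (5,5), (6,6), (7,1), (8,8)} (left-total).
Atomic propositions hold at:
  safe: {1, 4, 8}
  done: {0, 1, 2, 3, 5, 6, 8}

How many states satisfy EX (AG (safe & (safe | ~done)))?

4

Sat(~done) = {4, 7}
Sat(safe | ~done) = {1, 4, 7, 8}
Sat(safe & (safe | ~done)) = {1, 4, 8}
AG (safe & (safe | ~done)): greatest fixpoint, start Z0 = {1, 4, 8}, keep only states in Sat with every successor in Z. Z1 = {1, 8}; fixed.
Sat(AG (safe & (safe | ~done))) = {1, 8}
Sat(EX (AG (safe & (safe | ~done)))) = {s : some successor in {1, 8}} = {1, 4, 7, 8}
|Sat(EX (AG (safe & (safe | ~done))))| = |{1, 4, 7, 8}| = 4.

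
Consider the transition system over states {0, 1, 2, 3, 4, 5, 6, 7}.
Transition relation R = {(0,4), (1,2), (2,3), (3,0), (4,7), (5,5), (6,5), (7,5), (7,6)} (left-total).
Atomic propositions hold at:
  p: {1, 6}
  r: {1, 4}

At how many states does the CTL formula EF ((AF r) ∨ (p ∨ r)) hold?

7

AF r: least fixpoint, start Z0 = {1, 4}, add states with every successor in Z. Z1 = {0, 1, 4}; Z2 = {0, 1, 3, 4}; Z3 = {0, 1, 2, 3, 4}; fixed.
Sat(AF r) = {0, 1, 2, 3, 4}
Sat(p ∨ r) = {1, 4, 6}
Sat((AF r) ∨ (p ∨ r)) = {0, 1, 2, 3, 4, 6}
EF ((AF r) ∨ (p ∨ r)): least fixpoint, start Z0 = {0, 1, 2, 3, 4, 6}, add states with some successor in Z. Z1 = {0, 1, 2, 3, 4, 6, 7}; fixed.
Sat(EF ((AF r) ∨ (p ∨ r))) = {0, 1, 2, 3, 4, 6, 7}
|Sat(EF ((AF r) ∨ (p ∨ r)))| = |{0, 1, 2, 3, 4, 6, 7}| = 7.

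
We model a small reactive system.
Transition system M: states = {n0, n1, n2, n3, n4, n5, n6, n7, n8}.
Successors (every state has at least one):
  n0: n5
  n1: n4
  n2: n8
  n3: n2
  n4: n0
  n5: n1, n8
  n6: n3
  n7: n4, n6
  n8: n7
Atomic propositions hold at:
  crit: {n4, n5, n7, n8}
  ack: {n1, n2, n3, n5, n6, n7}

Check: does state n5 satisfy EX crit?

Sat(EX crit) = {s : some successor in {n4, n5, n7, n8}} = {n0, n1, n2, n5, n7, n8}
n5 ∈ Sat(EX crit) = {n0, n1, n2, n5, n7, n8}, so the formula holds at n5.

Yes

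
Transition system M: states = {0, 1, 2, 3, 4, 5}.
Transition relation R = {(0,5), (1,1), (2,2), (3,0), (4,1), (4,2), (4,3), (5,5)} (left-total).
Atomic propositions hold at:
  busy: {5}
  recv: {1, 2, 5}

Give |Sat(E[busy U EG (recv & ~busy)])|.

Sat(~busy) = {0, 1, 2, 3, 4}
Sat(recv & ~busy) = {1, 2}
EG (recv & ~busy): greatest fixpoint, start Z0 = {1, 2}, keep only states in Sat with some successor in Z. Already a fixed point.
Sat(EG (recv & ~busy)) = {1, 2}
E[busy U EG (recv & ~busy)]: least fixpoint, start Z0 = Sat(EG (recv & ~busy)) = {1, 2}, add states in Sat(busy) with some successor in Z. Already a fixed point.
Sat(E[busy U EG (recv & ~busy)]) = {1, 2}
|Sat(E[busy U EG (recv & ~busy)])| = |{1, 2}| = 2.

2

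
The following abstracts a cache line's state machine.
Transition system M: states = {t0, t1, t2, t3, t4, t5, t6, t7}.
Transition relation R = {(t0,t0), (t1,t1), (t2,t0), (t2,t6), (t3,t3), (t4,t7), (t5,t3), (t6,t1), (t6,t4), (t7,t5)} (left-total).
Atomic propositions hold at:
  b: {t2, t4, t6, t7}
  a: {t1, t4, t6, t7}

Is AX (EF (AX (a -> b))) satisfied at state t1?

No

Sat(a -> b) = {t0, t2, t3, t4, t5, t6, t7}
Sat(AX (a -> b)) = {s : every successor in {t0, t2, t3, t4, t5, t6, t7}} = {t0, t2, t3, t4, t5, t7}
EF (AX (a -> b)): least fixpoint, start Z0 = {t0, t2, t3, t4, t5, t7}, add states with some successor in Z. Z1 = {t0, t2, t3, t4, t5, t6, t7}; fixed.
Sat(EF (AX (a -> b))) = {t0, t2, t3, t4, t5, t6, t7}
Sat(AX (EF (AX (a -> b)))) = {s : every successor in {t0, t2, t3, t4, t5, t6, t7}} = {t0, t2, t3, t4, t5, t7}
t1 ∉ Sat(AX (EF (AX (a -> b)))) = {t0, t2, t3, t4, t5, t7}, so the formula does not hold at t1.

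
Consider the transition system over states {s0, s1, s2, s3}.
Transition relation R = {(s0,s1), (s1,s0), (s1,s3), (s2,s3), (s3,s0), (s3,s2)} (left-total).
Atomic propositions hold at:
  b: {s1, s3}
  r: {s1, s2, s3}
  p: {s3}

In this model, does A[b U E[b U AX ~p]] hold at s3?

Sat(~p) = {s0, s1, s2}
Sat(AX ~p) = {s : every successor in {s0, s1, s2}} = {s0, s3}
E[b U AX ~p]: least fixpoint, start Z0 = Sat(AX ~p) = {s0, s3}, add states in Sat(b) with some successor in Z. Z1 = {s0, s1, s3}; fixed.
Sat(E[b U AX ~p]) = {s0, s1, s3}
A[b U E[b U AX ~p]]: least fixpoint, start Z0 = Sat(E[b U AX ~p]) = {s0, s1, s3}, add states in Sat(b) with every successor in Z. Already a fixed point.
Sat(A[b U E[b U AX ~p]]) = {s0, s1, s3}
s3 ∈ Sat(A[b U E[b U AX ~p]]) = {s0, s1, s3}, so the formula holds at s3.

Yes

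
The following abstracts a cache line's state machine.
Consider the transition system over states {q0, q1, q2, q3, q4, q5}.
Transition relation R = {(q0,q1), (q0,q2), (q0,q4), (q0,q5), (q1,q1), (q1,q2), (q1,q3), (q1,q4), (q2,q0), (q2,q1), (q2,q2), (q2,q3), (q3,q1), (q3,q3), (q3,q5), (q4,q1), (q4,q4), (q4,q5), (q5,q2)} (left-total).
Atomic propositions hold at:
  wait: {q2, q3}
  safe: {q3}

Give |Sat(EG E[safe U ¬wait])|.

Sat(¬wait) = {q0, q1, q4, q5}
E[safe U ¬wait]: least fixpoint, start Z0 = Sat(¬wait) = {q0, q1, q4, q5}, add states in Sat(safe) with some successor in Z. Z1 = {q0, q1, q3, q4, q5}; fixed.
Sat(E[safe U ¬wait]) = {q0, q1, q3, q4, q5}
EG E[safe U ¬wait]: greatest fixpoint, start Z0 = {q0, q1, q3, q4, q5}, keep only states in Sat with some successor in Z. Z1 = {q0, q1, q3, q4}; fixed.
Sat(EG E[safe U ¬wait]) = {q0, q1, q3, q4}
|Sat(EG E[safe U ¬wait])| = |{q0, q1, q3, q4}| = 4.

4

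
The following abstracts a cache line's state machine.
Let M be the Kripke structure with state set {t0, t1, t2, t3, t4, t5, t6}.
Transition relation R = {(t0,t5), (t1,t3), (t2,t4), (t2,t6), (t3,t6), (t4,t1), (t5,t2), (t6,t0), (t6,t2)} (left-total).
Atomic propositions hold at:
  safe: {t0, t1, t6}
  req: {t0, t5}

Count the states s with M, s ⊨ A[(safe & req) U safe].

Sat(safe & req) = {t0}
A[(safe & req) U safe]: least fixpoint, start Z0 = Sat(safe) = {t0, t1, t6}, add states in Sat(safe & req) with every successor in Z. Already a fixed point.
Sat(A[(safe & req) U safe]) = {t0, t1, t6}
|Sat(A[(safe & req) U safe])| = |{t0, t1, t6}| = 3.

3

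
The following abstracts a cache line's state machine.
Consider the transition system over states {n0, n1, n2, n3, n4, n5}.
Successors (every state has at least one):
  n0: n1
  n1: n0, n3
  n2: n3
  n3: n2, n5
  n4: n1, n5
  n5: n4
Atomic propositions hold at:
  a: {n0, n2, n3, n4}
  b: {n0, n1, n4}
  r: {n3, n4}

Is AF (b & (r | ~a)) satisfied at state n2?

Sat(~a) = {n1, n5}
Sat(r | ~a) = {n1, n3, n4, n5}
Sat(b & (r | ~a)) = {n1, n4}
AF (b & (r | ~a)): least fixpoint, start Z0 = {n1, n4}, add states with every successor in Z. Z1 = {n0, n1, n4, n5}; fixed.
Sat(AF (b & (r | ~a))) = {n0, n1, n4, n5}
n2 ∉ Sat(AF (b & (r | ~a))) = {n0, n1, n4, n5}, so the formula does not hold at n2.

No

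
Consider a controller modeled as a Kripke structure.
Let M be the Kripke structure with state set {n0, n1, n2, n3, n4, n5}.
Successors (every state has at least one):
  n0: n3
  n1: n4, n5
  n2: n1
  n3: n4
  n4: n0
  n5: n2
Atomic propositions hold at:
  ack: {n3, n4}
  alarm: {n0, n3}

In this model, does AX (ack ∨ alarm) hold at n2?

No

Sat(ack ∨ alarm) = {n0, n3, n4}
Sat(AX (ack ∨ alarm)) = {s : every successor in {n0, n3, n4}} = {n0, n3, n4}
n2 ∉ Sat(AX (ack ∨ alarm)) = {n0, n3, n4}, so the formula does not hold at n2.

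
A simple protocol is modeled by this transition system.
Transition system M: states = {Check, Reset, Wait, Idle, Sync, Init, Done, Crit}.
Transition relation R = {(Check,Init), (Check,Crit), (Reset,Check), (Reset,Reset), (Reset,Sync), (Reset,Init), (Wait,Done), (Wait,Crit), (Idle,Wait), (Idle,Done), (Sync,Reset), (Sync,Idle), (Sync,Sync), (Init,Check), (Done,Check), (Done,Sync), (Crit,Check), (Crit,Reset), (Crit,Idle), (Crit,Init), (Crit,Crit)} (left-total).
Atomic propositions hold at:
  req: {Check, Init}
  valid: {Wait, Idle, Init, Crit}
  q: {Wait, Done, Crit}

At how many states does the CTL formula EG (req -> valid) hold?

6

Sat(req -> valid) = {Reset, Wait, Idle, Sync, Init, Done, Crit}
EG (req -> valid): greatest fixpoint, start Z0 = {Reset, Wait, Idle, Sync, Init, Done, Crit}, keep only states in Sat with some successor in Z. Z1 = {Reset, Wait, Idle, Sync, Done, Crit}; fixed.
Sat(EG (req -> valid)) = {Reset, Wait, Idle, Sync, Done, Crit}
|Sat(EG (req -> valid))| = |{Reset, Wait, Idle, Sync, Done, Crit}| = 6.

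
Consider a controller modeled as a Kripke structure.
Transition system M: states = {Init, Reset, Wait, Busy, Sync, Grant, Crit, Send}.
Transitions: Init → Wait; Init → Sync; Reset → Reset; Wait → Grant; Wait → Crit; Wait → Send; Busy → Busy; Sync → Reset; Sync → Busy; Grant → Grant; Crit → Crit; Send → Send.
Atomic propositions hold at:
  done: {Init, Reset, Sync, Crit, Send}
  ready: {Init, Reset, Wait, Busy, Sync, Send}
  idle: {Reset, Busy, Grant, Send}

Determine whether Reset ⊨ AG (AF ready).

Yes

AF ready: least fixpoint, start Z0 = {Init, Reset, Wait, Busy, Sync, Send}, add states with every successor in Z. Already a fixed point.
Sat(AF ready) = {Init, Reset, Wait, Busy, Sync, Send}
AG (AF ready): greatest fixpoint, start Z0 = {Init, Reset, Wait, Busy, Sync, Send}, keep only states in Sat with every successor in Z. Z1 = {Init, Reset, Busy, Sync, Send}; Z2 = {Reset, Busy, Sync, Send}; fixed.
Sat(AG (AF ready)) = {Reset, Busy, Sync, Send}
Reset ∈ Sat(AG (AF ready)) = {Reset, Busy, Sync, Send}, so the formula holds at Reset.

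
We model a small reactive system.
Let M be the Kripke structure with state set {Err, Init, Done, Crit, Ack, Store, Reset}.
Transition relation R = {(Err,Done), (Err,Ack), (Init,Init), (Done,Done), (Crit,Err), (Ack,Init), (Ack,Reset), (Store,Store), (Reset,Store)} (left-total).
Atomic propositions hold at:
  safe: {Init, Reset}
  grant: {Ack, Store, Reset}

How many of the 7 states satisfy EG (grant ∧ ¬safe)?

Sat(¬safe) = {Err, Done, Crit, Ack, Store}
Sat(grant ∧ ¬safe) = {Ack, Store}
EG (grant ∧ ¬safe): greatest fixpoint, start Z0 = {Ack, Store}, keep only states in Sat with some successor in Z. Z1 = {Store}; fixed.
Sat(EG (grant ∧ ¬safe)) = {Store}
|Sat(EG (grant ∧ ¬safe))| = |{Store}| = 1.

1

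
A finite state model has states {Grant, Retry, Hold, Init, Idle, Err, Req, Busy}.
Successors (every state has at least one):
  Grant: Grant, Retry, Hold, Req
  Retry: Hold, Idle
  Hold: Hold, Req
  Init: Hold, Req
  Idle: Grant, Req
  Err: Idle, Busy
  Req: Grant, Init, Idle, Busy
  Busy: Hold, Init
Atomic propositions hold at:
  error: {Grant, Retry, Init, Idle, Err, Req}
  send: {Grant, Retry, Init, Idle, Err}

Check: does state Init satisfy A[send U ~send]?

Sat(~send) = {Hold, Req, Busy}
A[send U ~send]: least fixpoint, start Z0 = Sat(~send) = {Hold, Req, Busy}, add states in Sat(send) with every successor in Z. Z1 = {Hold, Init, Req, Busy}; fixed.
Sat(A[send U ~send]) = {Hold, Init, Req, Busy}
Init ∈ Sat(A[send U ~send]) = {Hold, Init, Req, Busy}, so the formula holds at Init.

Yes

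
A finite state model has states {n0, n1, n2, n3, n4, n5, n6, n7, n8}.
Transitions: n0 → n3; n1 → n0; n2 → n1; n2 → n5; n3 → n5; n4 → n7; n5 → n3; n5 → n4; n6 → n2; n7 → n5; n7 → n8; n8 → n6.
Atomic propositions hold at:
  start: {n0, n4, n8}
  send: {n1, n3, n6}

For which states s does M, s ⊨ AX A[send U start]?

A[send U start]: least fixpoint, start Z0 = Sat(start) = {n0, n4, n8}, add states in Sat(send) with every successor in Z. Z1 = {n0, n1, n4, n8}; fixed.
Sat(A[send U start]) = {n0, n1, n4, n8}
Sat(AX A[send U start]) = {s : every successor in {n0, n1, n4, n8}} = {n1}

{n1}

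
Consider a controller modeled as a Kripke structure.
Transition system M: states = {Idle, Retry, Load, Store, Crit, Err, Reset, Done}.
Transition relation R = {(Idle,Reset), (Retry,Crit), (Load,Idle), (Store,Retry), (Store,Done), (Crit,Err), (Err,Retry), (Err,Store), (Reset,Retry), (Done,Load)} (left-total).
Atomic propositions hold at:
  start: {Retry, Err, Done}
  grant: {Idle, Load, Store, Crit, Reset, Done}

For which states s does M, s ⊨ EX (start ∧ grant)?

{Store}

Sat(start ∧ grant) = {Done}
Sat(EX (start ∧ grant)) = {s : some successor in {Done}} = {Store}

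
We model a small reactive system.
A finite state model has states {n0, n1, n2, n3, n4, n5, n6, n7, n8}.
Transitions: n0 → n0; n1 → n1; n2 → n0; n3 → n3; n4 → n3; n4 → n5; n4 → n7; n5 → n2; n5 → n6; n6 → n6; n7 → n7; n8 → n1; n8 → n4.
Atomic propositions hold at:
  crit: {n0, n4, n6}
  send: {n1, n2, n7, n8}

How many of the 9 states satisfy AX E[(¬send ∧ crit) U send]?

3

Sat(¬send) = {n0, n3, n4, n5, n6}
Sat(¬send ∧ crit) = {n0, n4, n6}
E[(¬send ∧ crit) U send]: least fixpoint, start Z0 = Sat(send) = {n1, n2, n7, n8}, add states in Sat(¬send ∧ crit) with some successor in Z. Z1 = {n1, n2, n4, n7, n8}; fixed.
Sat(E[(¬send ∧ crit) U send]) = {n1, n2, n4, n7, n8}
Sat(AX E[(¬send ∧ crit) U send]) = {s : every successor in {n1, n2, n4, n7, n8}} = {n1, n7, n8}
|Sat(AX E[(¬send ∧ crit) U send])| = |{n1, n7, n8}| = 3.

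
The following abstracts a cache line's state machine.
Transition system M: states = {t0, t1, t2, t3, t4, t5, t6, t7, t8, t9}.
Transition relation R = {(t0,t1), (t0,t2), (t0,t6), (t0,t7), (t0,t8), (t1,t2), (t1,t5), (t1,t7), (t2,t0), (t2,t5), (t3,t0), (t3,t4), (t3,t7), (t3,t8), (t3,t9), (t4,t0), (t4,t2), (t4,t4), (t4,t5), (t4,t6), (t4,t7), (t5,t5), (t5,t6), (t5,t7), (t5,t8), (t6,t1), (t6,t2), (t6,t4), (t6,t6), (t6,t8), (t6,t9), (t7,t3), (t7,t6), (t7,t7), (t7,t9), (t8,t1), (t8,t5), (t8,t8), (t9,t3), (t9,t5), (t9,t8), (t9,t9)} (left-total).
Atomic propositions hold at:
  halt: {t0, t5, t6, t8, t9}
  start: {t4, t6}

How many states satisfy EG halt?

5

EG halt: greatest fixpoint, start Z0 = {t0, t5, t6, t8, t9}, keep only states in Sat with some successor in Z. Already a fixed point.
Sat(EG halt) = {t0, t5, t6, t8, t9}
|Sat(EG halt)| = |{t0, t5, t6, t8, t9}| = 5.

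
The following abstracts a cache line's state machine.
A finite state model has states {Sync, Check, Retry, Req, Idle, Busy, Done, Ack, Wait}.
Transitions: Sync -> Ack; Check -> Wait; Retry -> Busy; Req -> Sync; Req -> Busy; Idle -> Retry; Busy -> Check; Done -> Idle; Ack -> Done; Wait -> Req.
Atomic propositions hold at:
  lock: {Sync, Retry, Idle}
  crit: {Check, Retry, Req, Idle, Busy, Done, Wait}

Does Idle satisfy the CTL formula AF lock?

AF lock: least fixpoint, start Z0 = {Sync, Retry, Idle}, add states with every successor in Z. Z1 = {Sync, Retry, Idle, Done}; Z2 = {Sync, Retry, Idle, Done, Ack}; fixed.
Sat(AF lock) = {Sync, Retry, Idle, Done, Ack}
Idle ∈ Sat(AF lock) = {Sync, Retry, Idle, Done, Ack}, so the formula holds at Idle.

Yes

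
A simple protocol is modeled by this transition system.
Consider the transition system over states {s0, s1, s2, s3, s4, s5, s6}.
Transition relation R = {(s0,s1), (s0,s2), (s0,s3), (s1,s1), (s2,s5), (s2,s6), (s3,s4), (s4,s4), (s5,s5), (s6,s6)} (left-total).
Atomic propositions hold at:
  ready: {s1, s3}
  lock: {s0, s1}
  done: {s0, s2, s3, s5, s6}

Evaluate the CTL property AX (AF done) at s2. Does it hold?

AF done: least fixpoint, start Z0 = {s0, s2, s3, s5, s6}, add states with every successor in Z. Already a fixed point.
Sat(AF done) = {s0, s2, s3, s5, s6}
Sat(AX (AF done)) = {s : every successor in {s0, s2, s3, s5, s6}} = {s2, s5, s6}
s2 ∈ Sat(AX (AF done)) = {s2, s5, s6}, so the formula holds at s2.

Yes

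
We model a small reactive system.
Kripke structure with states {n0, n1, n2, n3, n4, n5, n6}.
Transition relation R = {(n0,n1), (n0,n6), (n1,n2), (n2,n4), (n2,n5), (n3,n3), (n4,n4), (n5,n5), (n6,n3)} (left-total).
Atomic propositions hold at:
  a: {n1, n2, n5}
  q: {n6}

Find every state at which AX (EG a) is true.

{n1, n5}

EG a: greatest fixpoint, start Z0 = {n1, n2, n5}, keep only states in Sat with some successor in Z. Already a fixed point.
Sat(EG a) = {n1, n2, n5}
Sat(AX (EG a)) = {s : every successor in {n1, n2, n5}} = {n1, n5}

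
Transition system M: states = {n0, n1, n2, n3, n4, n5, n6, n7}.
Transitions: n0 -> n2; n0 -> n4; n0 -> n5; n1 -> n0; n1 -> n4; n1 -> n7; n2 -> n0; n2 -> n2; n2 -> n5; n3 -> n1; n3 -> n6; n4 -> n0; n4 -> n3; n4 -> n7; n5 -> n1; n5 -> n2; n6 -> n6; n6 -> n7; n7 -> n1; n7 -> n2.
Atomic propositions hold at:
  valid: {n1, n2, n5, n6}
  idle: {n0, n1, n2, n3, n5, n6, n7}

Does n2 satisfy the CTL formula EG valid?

EG valid: greatest fixpoint, start Z0 = {n1, n2, n5, n6}, keep only states in Sat with some successor in Z. Z1 = {n2, n5, n6}; fixed.
Sat(EG valid) = {n2, n5, n6}
n2 ∈ Sat(EG valid) = {n2, n5, n6}, so the formula holds at n2.

Yes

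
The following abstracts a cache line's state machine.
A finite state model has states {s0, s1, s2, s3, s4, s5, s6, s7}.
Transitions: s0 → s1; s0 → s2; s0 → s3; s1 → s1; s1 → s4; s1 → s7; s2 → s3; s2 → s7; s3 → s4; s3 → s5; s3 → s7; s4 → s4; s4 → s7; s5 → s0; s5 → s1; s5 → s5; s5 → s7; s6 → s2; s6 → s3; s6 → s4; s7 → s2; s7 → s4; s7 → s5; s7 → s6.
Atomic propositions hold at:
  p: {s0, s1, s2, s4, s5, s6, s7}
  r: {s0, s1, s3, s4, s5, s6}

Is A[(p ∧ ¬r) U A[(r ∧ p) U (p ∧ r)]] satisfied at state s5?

Yes

Sat(¬r) = {s2, s7}
Sat(p ∧ ¬r) = {s2, s7}
Sat(r ∧ p) = {s0, s1, s4, s5, s6}
Sat(p ∧ r) = {s0, s1, s4, s5, s6}
A[(r ∧ p) U (p ∧ r)]: least fixpoint, start Z0 = Sat((p ∧ r)) = {s0, s1, s4, s5, s6}, add states in Sat(r ∧ p) with every successor in Z. Already a fixed point.
Sat(A[(r ∧ p) U (p ∧ r)]) = {s0, s1, s4, s5, s6}
A[(p ∧ ¬r) U A[(r ∧ p) U (p ∧ r)]]: least fixpoint, start Z0 = Sat(A[(r ∧ p) U (p ∧ r)]) = {s0, s1, s4, s5, s6}, add states in Sat(p ∧ ¬r) with every successor in Z. Already a fixed point.
Sat(A[(p ∧ ¬r) U A[(r ∧ p) U (p ∧ r)]]) = {s0, s1, s4, s5, s6}
s5 ∈ Sat(A[(p ∧ ¬r) U A[(r ∧ p) U (p ∧ r)]]) = {s0, s1, s4, s5, s6}, so the formula holds at s5.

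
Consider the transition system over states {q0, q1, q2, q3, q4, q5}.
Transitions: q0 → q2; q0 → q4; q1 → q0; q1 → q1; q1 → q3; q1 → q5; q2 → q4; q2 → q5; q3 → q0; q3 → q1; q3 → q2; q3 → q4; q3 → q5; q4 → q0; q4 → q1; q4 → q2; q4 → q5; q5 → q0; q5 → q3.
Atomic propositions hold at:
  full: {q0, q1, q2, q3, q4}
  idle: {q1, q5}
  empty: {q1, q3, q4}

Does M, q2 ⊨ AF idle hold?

AF idle: least fixpoint, start Z0 = {q1, q5}, add states with every successor in Z. Already a fixed point.
Sat(AF idle) = {q1, q5}
q2 ∉ Sat(AF idle) = {q1, q5}, so the formula does not hold at q2.

No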